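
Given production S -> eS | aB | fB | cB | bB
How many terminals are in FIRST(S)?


Production: S -> eS | aB | fB | cB | bB
Examining each alternative for leading terminals:
  S -> eS : first terminal = 'e'
  S -> aB : first terminal = 'a'
  S -> fB : first terminal = 'f'
  S -> cB : first terminal = 'c'
  S -> bB : first terminal = 'b'
FIRST(S) = {a, b, c, e, f}
Count: 5

5


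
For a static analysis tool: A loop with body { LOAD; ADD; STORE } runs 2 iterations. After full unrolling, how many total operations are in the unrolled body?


Loop body operations: LOAD, ADD, STORE (3 ops per iteration)
Unrolling 2 iterations:
  Iteration 1: LOAD, ADD, STORE (3 ops)
  Iteration 2: LOAD, ADD, STORE (3 ops)
Total: 2 iterations * 3 ops/iter = 6 operations

6


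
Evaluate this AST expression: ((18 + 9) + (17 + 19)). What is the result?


Expression: ((18 + 9) + (17 + 19))
Evaluating step by step:
  18 + 9 = 27
  17 + 19 = 36
  27 + 36 = 63
Result: 63

63


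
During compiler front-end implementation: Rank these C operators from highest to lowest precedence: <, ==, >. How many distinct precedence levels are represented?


Looking up precedence for each operator:
  < -> precedence 4
  == -> precedence 3
  > -> precedence 4
Sorted highest to lowest: <, >, ==
Distinct precedence values: [4, 3]
Number of distinct levels: 2

2


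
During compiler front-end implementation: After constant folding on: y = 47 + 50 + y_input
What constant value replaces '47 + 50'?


Identifying constant sub-expression:
  Original: y = 47 + 50 + y_input
  47 and 50 are both compile-time constants
  Evaluating: 47 + 50 = 97
  After folding: y = 97 + y_input

97


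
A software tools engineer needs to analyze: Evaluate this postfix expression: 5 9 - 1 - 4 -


Processing tokens left to right:
Push 5, Push 9
Pop 5 and 9, compute 5 - 9 = -4, push -4
Push 1
Pop -4 and 1, compute -4 - 1 = -5, push -5
Push 4
Pop -5 and 4, compute -5 - 4 = -9, push -9
Stack result: -9

-9


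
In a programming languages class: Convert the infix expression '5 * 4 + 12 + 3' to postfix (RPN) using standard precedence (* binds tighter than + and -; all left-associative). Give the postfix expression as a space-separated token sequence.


Applying the shunting-yard algorithm:
  Operand 5 -> output
  Push '*' onto operator stack -> op-stack: [*]
  Operand 4 -> output
  See '+' (prec 1); top '*' (prec 2) >= it -> pop '*' to output
  Push '+' onto operator stack -> op-stack: [+]
  Operand 12 -> output
  See '+' (prec 1); top '+' (prec 1) >= it -> pop '+' to output
  Push '+' onto operator stack -> op-stack: [+]
  Operand 3 -> output
  End of input: pop '+' to output
Postfix result: 5 4 * 12 + 3 +

5 4 * 12 + 3 +


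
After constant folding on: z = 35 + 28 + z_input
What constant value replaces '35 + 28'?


Identifying constant sub-expression:
  Original: z = 35 + 28 + z_input
  35 and 28 are both compile-time constants
  Evaluating: 35 + 28 = 63
  After folding: z = 63 + z_input

63


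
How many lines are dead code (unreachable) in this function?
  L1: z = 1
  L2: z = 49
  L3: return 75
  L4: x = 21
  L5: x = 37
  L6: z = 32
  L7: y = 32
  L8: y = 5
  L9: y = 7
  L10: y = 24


Analyzing control flow:
  L1: reachable (before return)
  L2: reachable (before return)
  L3: reachable (return statement)
  L4: DEAD (after return at L3)
  L5: DEAD (after return at L3)
  L6: DEAD (after return at L3)
  L7: DEAD (after return at L3)
  L8: DEAD (after return at L3)
  L9: DEAD (after return at L3)
  L10: DEAD (after return at L3)
Return at L3, total lines = 10
Dead lines: L4 through L10
Count: 7

7


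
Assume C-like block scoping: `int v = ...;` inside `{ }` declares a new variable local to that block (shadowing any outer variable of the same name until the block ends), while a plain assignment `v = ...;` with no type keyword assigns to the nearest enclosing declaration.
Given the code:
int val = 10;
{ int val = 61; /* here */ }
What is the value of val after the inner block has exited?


Analyzing scoping rules:
Outer scope: declares val = 10
Inner block: 'int val = 61;' declares a NEW val that shadows the outer one
When the block exits the inner val goes out of scope; the outer val was never modified -> 10
Result: 10

10


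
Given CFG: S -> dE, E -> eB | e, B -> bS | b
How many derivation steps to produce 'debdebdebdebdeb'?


Grammar: S -> dE, E -> eB | e, B -> bS | b
Deriving 'debdebdebdebdeb':
Step 1: S -> dE => dE
Step 2: E -> eB => deB
Step 3: B -> bS => debS
Step 4: S -> dE => debdE
Step 5: E -> eB => debdeB
Step 6: B -> bS => debdebS
Step 7: S -> dE => debdebdE
Step 8: E -> eB => debdebdeB
Step 9: B -> bS => debdebdebS
Step 10: S -> dE => debdebdebdE
Step 11: E -> eB => debdebdebdeB
Step 12: B -> bS => debdebdebdebS
Step 13: S -> dE => debdebdebdebdE
Step 14: E -> eB => debdebdebdebdeB
Step 15: B -> b => debdebdebdebdeb
Total derivation steps: 15

15


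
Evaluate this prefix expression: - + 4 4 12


Parsing prefix expression: - + 4 4 12
Step 1: Innermost operation '+ 4 4'
  4 + 4 = 8
Step 2: Outer operation '- [8] 12'
  8 - 12 = -4

-4


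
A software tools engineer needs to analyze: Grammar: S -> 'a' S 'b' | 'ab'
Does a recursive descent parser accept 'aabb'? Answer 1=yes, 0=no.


Grammar accepts strings of the form a^n b^n (n >= 1)
Word: 'aabb'
Counting: 2 a's and 2 b's
Check: 2 == 2? Yes
Derivation (S -> aSb applied 1 time(s), then S -> ab): S => aSb => aabb
Accepted

1


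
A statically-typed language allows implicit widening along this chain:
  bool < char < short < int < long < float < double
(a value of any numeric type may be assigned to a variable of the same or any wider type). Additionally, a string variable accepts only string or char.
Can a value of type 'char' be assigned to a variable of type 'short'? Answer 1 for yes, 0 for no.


Target variable type: short
Source value type: char
Numeric ranks: char=1, short=2
Widening allowed iff rank(source) <= rank(target): 1 <= 2? Yes
Result: 1

1


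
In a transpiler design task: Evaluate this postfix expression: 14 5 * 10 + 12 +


Processing tokens left to right:
Push 14, Push 5
Pop 14 and 5, compute 14 * 5 = 70, push 70
Push 10
Pop 70 and 10, compute 70 + 10 = 80, push 80
Push 12
Pop 80 and 12, compute 80 + 12 = 92, push 92
Stack result: 92

92


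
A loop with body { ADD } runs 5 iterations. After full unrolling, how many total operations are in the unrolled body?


Loop body operations: ADD (1 op per iteration)
Unrolling 5 iterations:
  Iteration 1: ADD (1 ops)
  Iteration 2: ADD (1 ops)
  Iteration 3: ADD (1 ops)
  Iteration 4: ADD (1 ops)
  Iteration 5: ADD (1 ops)
Total: 5 iterations * 1 ops/iter = 5 operations

5


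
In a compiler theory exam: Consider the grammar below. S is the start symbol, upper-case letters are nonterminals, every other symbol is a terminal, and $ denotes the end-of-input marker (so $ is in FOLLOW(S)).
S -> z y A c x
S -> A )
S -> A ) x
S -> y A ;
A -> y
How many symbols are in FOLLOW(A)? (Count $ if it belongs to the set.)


S is the start symbol and does not occur in any rule body, so FOLLOW(S) = {$}.
Examining every occurrence of A in a rule body:
  S -> z y A c x : A is followed by terminal 'c' -> add 'c'
  S -> A ) : A is followed by terminal ')' -> add ')'
  S -> A ) x : A is followed by terminal ')' -> add ')' (already in the set)
  S -> y A ; : A is followed by terminal ';' -> add ';'
  A -> y : A does not occur in the body -> contributes nothing
FOLLOW(A) = {), ;, c}
Count: 3

3


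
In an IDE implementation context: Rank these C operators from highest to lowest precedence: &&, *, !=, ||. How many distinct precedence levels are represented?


Looking up precedence for each operator:
  && -> precedence 2
  * -> precedence 6
  != -> precedence 3
  || -> precedence 1
Sorted highest to lowest: *, !=, &&, ||
Distinct precedence values: [6, 3, 2, 1]
Number of distinct levels: 4

4


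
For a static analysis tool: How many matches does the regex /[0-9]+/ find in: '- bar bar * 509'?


Pattern: /[0-9]+/ (int literals)
Input: '- bar bar * 509'
Scanning for matches:
  Match 1: '509'
Total matches: 1

1


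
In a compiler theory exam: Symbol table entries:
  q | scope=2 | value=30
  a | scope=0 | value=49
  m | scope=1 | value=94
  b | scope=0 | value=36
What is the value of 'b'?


Searching symbol table for 'b':
  q | scope=2 | value=30
  a | scope=0 | value=49
  m | scope=1 | value=94
  b | scope=0 | value=36 <- MATCH
Found 'b' at scope 0 with value 36

36


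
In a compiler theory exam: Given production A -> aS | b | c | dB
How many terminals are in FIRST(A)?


Production: A -> aS | b | c | dB
Examining each alternative for leading terminals:
  A -> aS : first terminal = 'a'
  A -> b : first terminal = 'b'
  A -> c : first terminal = 'c'
  A -> dB : first terminal = 'd'
FIRST(A) = {a, b, c, d}
Count: 4

4


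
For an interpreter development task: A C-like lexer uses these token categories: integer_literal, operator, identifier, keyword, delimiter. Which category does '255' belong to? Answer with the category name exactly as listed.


Token: '255'
Checking categories:
  identifier: no
  integer_literal: YES
  operator: no
  keyword: no
  delimiter: no
Category: integer_literal

integer_literal


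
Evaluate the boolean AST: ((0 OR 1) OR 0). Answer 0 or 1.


Step 1: Evaluate inner node
  0 OR 1 = 1
Step 2: Evaluate root node
  1 OR 0 = 1

1


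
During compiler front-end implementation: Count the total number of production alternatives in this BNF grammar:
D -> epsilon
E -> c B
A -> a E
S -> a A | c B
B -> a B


Counting alternatives per rule:
  D: 1 alternative(s)
  E: 1 alternative(s)
  A: 1 alternative(s)
  S: 2 alternative(s)
  B: 1 alternative(s)
Sum: 1 + 1 + 1 + 2 + 1 = 6

6


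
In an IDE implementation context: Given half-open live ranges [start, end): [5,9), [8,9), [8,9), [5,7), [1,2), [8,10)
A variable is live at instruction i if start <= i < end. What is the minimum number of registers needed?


Live ranges:
  Var0: [5, 9)
  Var1: [8, 9)
  Var2: [8, 9)
  Var3: [5, 7)
  Var4: [1, 2)
  Var5: [8, 10)
Sweep-line events (position, delta, active):
  pos=1 start -> active=1
  pos=2 end -> active=0
  pos=5 start -> active=1
  pos=5 start -> active=2
  pos=7 end -> active=1
  pos=8 start -> active=2
  pos=8 start -> active=3
  pos=8 start -> active=4
  pos=9 end -> active=3
  pos=9 end -> active=2
  pos=9 end -> active=1
  pos=10 end -> active=0
Maximum simultaneous active: 4
Minimum registers needed: 4

4


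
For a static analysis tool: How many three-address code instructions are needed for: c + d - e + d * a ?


Expression: c + d - e + d * a
Generating three-address code (respecting * over +/- precedence):
  Instruction 1: t1 = d * a
  Instruction 2: t2 = c + d
  Instruction 3: t3 = t2 - e
  Instruction 4: t4 = t3 + t1
Total instructions: 4

4


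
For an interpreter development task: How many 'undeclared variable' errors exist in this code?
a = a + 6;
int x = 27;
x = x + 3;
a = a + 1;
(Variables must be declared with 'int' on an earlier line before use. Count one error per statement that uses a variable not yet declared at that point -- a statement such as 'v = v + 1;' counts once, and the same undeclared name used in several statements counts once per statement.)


Scanning code line by line:
  Line 1: use 'a' -> ERROR (undeclared)
  Line 2: declare 'x' -> declared = ['x']
  Line 3: use 'x' -> OK (declared)
  Line 4: use 'a' -> ERROR (undeclared)
Total undeclared variable errors: 2

2


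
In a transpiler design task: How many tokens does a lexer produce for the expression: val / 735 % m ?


Scanning 'val / 735 % m'
Token 1: 'val' -> identifier
Token 2: '/' -> operator
Token 3: '735' -> integer_literal
Token 4: '%' -> operator
Token 5: 'm' -> identifier
Total tokens: 5

5


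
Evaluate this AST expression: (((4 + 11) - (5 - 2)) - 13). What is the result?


Expression: (((4 + 11) - (5 - 2)) - 13)
Evaluating step by step:
  4 + 11 = 15
  5 - 2 = 3
  15 - 3 = 12
  12 - 13 = -1
Result: -1

-1


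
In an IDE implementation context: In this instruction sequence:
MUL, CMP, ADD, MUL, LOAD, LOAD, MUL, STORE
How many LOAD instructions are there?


Scanning instruction sequence for LOAD:
  Position 1: MUL
  Position 2: CMP
  Position 3: ADD
  Position 4: MUL
  Position 5: LOAD <- MATCH
  Position 6: LOAD <- MATCH
  Position 7: MUL
  Position 8: STORE
Matches at positions: [5, 6]
Total LOAD count: 2

2


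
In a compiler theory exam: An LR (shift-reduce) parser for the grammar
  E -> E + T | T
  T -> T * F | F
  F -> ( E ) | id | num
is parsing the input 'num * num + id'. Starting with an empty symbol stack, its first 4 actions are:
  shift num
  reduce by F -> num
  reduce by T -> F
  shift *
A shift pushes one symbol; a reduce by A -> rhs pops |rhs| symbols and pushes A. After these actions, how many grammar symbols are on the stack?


Tracking the symbol stack through each action:
  Action 1: shift 'num' : push -> stack = [num] (size 1)
  Action 2: reduce by F -> num : pop 1, push F -> stack = [F] (size 1)
  Action 3: reduce by T -> F : pop 1, push T -> stack = [T] (size 1)
  Action 4: shift '*' : push -> stack = [T, *] (size 2)
Final stack size: 2

2


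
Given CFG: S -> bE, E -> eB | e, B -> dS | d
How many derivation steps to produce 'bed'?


Grammar: S -> bE, E -> eB | e, B -> dS | d
Deriving 'bed':
Step 1: S -> bE => bE
Step 2: E -> eB => beB
Step 3: B -> d => bed
Total derivation steps: 3

3


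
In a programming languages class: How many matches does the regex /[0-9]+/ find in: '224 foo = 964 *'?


Pattern: /[0-9]+/ (int literals)
Input: '224 foo = 964 *'
Scanning for matches:
  Match 1: '224'
  Match 2: '964'
Total matches: 2

2


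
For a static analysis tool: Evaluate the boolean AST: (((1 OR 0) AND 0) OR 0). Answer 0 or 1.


Step 1: Evaluate inner node
  1 OR 0 = 1
Step 2: Evaluate next node
  1 AND 0 = 0
Step 3: Evaluate root node
  0 OR 0 = 0

0


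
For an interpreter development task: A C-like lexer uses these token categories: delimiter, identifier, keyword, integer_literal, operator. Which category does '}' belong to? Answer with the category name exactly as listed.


Token: '}'
Checking categories:
  identifier: no
  integer_literal: no
  operator: no
  keyword: no
  delimiter: YES
Category: delimiter

delimiter


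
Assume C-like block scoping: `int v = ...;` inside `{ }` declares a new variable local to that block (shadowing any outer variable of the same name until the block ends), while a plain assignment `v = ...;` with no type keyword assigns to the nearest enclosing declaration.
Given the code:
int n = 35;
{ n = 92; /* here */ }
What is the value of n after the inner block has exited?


Analyzing scoping rules:
Outer scope: declares n = 35
Inner block: 'n = 92;' has no type keyword, so it is an assignment to the outer n (no shadowing)
The assignment changed the outer variable itself, so the new value persists after the block -> 92
Result: 92

92


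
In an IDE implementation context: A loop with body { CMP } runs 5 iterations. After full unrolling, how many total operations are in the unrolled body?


Loop body operations: CMP (1 op per iteration)
Unrolling 5 iterations:
  Iteration 1: CMP (1 ops)
  Iteration 2: CMP (1 ops)
  Iteration 3: CMP (1 ops)
  Iteration 4: CMP (1 ops)
  Iteration 5: CMP (1 ops)
Total: 5 iterations * 1 ops/iter = 5 operations

5


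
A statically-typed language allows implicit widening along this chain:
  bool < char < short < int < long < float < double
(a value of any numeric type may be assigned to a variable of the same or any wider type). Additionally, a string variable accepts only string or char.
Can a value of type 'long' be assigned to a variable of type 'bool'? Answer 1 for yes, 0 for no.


Target variable type: bool
Source value type: long
Numeric ranks: long=4, bool=0
Widening allowed iff rank(source) <= rank(target): 4 <= 0? No
Result: 0

0


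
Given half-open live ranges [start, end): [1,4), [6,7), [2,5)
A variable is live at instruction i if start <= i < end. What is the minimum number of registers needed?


Live ranges:
  Var0: [1, 4)
  Var1: [6, 7)
  Var2: [2, 5)
Sweep-line events (position, delta, active):
  pos=1 start -> active=1
  pos=2 start -> active=2
  pos=4 end -> active=1
  pos=5 end -> active=0
  pos=6 start -> active=1
  pos=7 end -> active=0
Maximum simultaneous active: 2
Minimum registers needed: 2

2


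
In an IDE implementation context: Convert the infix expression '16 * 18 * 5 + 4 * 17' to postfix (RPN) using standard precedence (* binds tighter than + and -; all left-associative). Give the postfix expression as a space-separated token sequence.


Applying the shunting-yard algorithm:
  Operand 16 -> output
  Push '*' onto operator stack -> op-stack: [*]
  Operand 18 -> output
  See '*' (prec 2); top '*' (prec 2) >= it -> pop '*' to output
  Push '*' onto operator stack -> op-stack: [*]
  Operand 5 -> output
  See '+' (prec 1); top '*' (prec 2) >= it -> pop '*' to output
  Push '+' onto operator stack -> op-stack: [+]
  Operand 4 -> output
  Push '*' onto operator stack -> op-stack: [+, *]
  Operand 17 -> output
  End of input: pop '*' to output
  End of input: pop '+' to output
Postfix result: 16 18 * 5 * 4 17 * +

16 18 * 5 * 4 17 * +


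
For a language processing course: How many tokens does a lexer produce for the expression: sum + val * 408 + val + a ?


Scanning 'sum + val * 408 + val + a'
Token 1: 'sum' -> identifier
Token 2: '+' -> operator
Token 3: 'val' -> identifier
Token 4: '*' -> operator
Token 5: '408' -> integer_literal
Token 6: '+' -> operator
Token 7: 'val' -> identifier
Token 8: '+' -> operator
Token 9: 'a' -> identifier
Total tokens: 9

9


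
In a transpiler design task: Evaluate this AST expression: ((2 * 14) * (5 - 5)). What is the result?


Expression: ((2 * 14) * (5 - 5))
Evaluating step by step:
  2 * 14 = 28
  5 - 5 = 0
  28 * 0 = 0
Result: 0

0


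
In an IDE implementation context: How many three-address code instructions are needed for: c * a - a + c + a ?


Expression: c * a - a + c + a
Generating three-address code (respecting * over +/- precedence):
  Instruction 1: t1 = c * a
  Instruction 2: t2 = t1 - a
  Instruction 3: t3 = t2 + c
  Instruction 4: t4 = t3 + a
Total instructions: 4

4


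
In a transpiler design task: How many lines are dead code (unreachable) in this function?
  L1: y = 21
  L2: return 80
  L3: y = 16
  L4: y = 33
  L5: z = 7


Analyzing control flow:
  L1: reachable (before return)
  L2: reachable (return statement)
  L3: DEAD (after return at L2)
  L4: DEAD (after return at L2)
  L5: DEAD (after return at L2)
Return at L2, total lines = 5
Dead lines: L3 through L5
Count: 3

3


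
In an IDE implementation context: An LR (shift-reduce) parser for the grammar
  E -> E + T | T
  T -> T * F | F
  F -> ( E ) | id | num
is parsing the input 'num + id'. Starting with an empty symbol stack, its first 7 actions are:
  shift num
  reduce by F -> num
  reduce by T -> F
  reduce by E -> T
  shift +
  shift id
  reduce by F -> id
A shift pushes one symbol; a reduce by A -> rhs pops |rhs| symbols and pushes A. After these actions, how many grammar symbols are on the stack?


Tracking the symbol stack through each action:
  Action 1: shift 'num' : push -> stack = [num] (size 1)
  Action 2: reduce by F -> num : pop 1, push F -> stack = [F] (size 1)
  Action 3: reduce by T -> F : pop 1, push T -> stack = [T] (size 1)
  Action 4: reduce by E -> T : pop 1, push E -> stack = [E] (size 1)
  Action 5: shift '+' : push -> stack = [E, +] (size 2)
  Action 6: shift 'id' : push -> stack = [E, +, id] (size 3)
  Action 7: reduce by F -> id : pop 1, push F -> stack = [E, +, F] (size 3)
Final stack size: 3

3


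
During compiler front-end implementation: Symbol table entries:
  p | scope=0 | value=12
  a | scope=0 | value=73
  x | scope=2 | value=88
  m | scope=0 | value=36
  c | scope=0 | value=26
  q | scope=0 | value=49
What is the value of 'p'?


Searching symbol table for 'p':
  p | scope=0 | value=12 <- MATCH
  a | scope=0 | value=73
  x | scope=2 | value=88
  m | scope=0 | value=36
  c | scope=0 | value=26
  q | scope=0 | value=49
Found 'p' at scope 0 with value 12

12


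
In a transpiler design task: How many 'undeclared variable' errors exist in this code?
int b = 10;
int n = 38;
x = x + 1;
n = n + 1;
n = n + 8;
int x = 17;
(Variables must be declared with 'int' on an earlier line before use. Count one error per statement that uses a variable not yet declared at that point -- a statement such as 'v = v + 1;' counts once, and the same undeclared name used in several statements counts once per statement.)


Scanning code line by line:
  Line 1: declare 'b' -> declared = ['b']
  Line 2: declare 'n' -> declared = ['b', 'n']
  Line 3: use 'x' -> ERROR (undeclared)
  Line 4: use 'n' -> OK (declared)
  Line 5: use 'n' -> OK (declared)
  Line 6: declare 'x' -> declared = ['b', 'n', 'x']
Total undeclared variable errors: 1

1


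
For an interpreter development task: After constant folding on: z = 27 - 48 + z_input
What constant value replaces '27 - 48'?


Identifying constant sub-expression:
  Original: z = 27 - 48 + z_input
  27 and 48 are both compile-time constants
  Evaluating: 27 - 48 = -21
  After folding: z = -21 + z_input

-21


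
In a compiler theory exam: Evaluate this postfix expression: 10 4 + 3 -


Processing tokens left to right:
Push 10, Push 4
Pop 10 and 4, compute 10 + 4 = 14, push 14
Push 3
Pop 14 and 3, compute 14 - 3 = 11, push 11
Stack result: 11

11


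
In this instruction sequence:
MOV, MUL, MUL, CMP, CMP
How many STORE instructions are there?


Scanning instruction sequence for STORE:
  Position 1: MOV
  Position 2: MUL
  Position 3: MUL
  Position 4: CMP
  Position 5: CMP
Matches at positions: []
Total STORE count: 0

0


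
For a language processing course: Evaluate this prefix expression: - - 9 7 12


Parsing prefix expression: - - 9 7 12
Step 1: Innermost operation '- 9 7'
  9 - 7 = 2
Step 2: Outer operation '- [2] 12'
  2 - 12 = -10

-10


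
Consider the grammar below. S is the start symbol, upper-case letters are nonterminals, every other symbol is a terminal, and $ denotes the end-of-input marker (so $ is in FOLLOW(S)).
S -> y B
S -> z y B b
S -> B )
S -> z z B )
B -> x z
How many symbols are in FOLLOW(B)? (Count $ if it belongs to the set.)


S is the start symbol and does not occur in any rule body, so FOLLOW(S) = {$}.
Examining every occurrence of B in a rule body:
  S -> y B : B is at the right end -> add FOLLOW(S) = {$}
  S -> z y B b : B is followed by terminal 'b' -> add 'b'
  S -> B ) : B is followed by terminal ')' -> add ')'
  S -> z z B ) : B is followed by terminal ')' -> add ')' (already in the set)
  B -> x z : B does not occur in the body -> contributes nothing
FOLLOW(B) = {), b, $}
Count: 3

3


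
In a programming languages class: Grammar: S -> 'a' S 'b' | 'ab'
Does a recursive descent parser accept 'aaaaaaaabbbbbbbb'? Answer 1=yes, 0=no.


Grammar accepts strings of the form a^n b^n (n >= 1)
Word: 'aaaaaaaabbbbbbbb'
Counting: 8 a's and 8 b's
Check: 8 == 8? Yes
Derivation (S -> aSb applied 7 time(s), then S -> ab): S => aSb => aaSbb => aaaSbbb => aaaaSbbbb => aaaaaSbbbbb => aaaaaaSbbbbbb => aaaaaaaSbbbbbbb => aaaaaaaabbbbbbbb
Accepted

1


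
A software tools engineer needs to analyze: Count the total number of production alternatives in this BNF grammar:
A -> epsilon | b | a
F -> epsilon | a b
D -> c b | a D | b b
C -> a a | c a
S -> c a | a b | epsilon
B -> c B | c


Counting alternatives per rule:
  A: 3 alternative(s)
  F: 2 alternative(s)
  D: 3 alternative(s)
  C: 2 alternative(s)
  S: 3 alternative(s)
  B: 2 alternative(s)
Sum: 3 + 2 + 3 + 2 + 3 + 2 = 15

15


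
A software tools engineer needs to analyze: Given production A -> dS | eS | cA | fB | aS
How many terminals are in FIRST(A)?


Production: A -> dS | eS | cA | fB | aS
Examining each alternative for leading terminals:
  A -> dS : first terminal = 'd'
  A -> eS : first terminal = 'e'
  A -> cA : first terminal = 'c'
  A -> fB : first terminal = 'f'
  A -> aS : first terminal = 'a'
FIRST(A) = {a, c, d, e, f}
Count: 5

5


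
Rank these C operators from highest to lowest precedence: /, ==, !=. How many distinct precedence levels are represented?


Looking up precedence for each operator:
  / -> precedence 6
  == -> precedence 3
  != -> precedence 3
Sorted highest to lowest: /, ==, !=
Distinct precedence values: [6, 3]
Number of distinct levels: 2

2


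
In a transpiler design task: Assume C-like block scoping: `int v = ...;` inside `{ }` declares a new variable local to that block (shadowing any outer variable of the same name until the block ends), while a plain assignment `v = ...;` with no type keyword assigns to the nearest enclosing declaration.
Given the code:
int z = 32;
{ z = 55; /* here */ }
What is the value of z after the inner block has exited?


Analyzing scoping rules:
Outer scope: declares z = 32
Inner block: 'z = 55;' has no type keyword, so it is an assignment to the outer z (no shadowing)
The assignment changed the outer variable itself, so the new value persists after the block -> 55
Result: 55

55


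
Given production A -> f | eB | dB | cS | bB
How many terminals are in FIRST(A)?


Production: A -> f | eB | dB | cS | bB
Examining each alternative for leading terminals:
  A -> f : first terminal = 'f'
  A -> eB : first terminal = 'e'
  A -> dB : first terminal = 'd'
  A -> cS : first terminal = 'c'
  A -> bB : first terminal = 'b'
FIRST(A) = {b, c, d, e, f}
Count: 5

5


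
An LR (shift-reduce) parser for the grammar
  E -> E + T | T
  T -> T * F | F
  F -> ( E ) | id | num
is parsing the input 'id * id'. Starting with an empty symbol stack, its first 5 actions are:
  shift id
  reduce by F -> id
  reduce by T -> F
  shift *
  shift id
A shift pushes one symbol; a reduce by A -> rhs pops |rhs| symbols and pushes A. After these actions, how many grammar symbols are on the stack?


Tracking the symbol stack through each action:
  Action 1: shift 'id' : push -> stack = [id] (size 1)
  Action 2: reduce by F -> id : pop 1, push F -> stack = [F] (size 1)
  Action 3: reduce by T -> F : pop 1, push T -> stack = [T] (size 1)
  Action 4: shift '*' : push -> stack = [T, *] (size 2)
  Action 5: shift 'id' : push -> stack = [T, *, id] (size 3)
Final stack size: 3

3


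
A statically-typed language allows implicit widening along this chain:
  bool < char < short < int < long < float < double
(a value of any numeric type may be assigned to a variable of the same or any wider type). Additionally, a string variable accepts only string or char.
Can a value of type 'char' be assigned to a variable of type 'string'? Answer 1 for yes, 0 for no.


Target variable type: string
Source value type: char
Rule: string accepts only {string, char}
  source 'char' in {string, char}? Yes
Result: 1

1


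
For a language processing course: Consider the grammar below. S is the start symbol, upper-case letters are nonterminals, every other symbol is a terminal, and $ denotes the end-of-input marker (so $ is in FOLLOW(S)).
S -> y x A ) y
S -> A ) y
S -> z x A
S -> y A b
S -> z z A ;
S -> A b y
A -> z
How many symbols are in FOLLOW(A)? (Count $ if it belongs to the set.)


S is the start symbol and does not occur in any rule body, so FOLLOW(S) = {$}.
Examining every occurrence of A in a rule body:
  S -> y x A ) y : A is followed by terminal ')' -> add ')'
  S -> A ) y : A is followed by terminal ')' -> add ')' (already in the set)
  S -> z x A : A is at the right end -> add FOLLOW(S) = {$}
  S -> y A b : A is followed by terminal 'b' -> add 'b'
  S -> z z A ; : A is followed by terminal ';' -> add ';'
  S -> A b y : A is followed by terminal 'b' -> add 'b' (already in the set)
  A -> z : A does not occur in the body -> contributes nothing
FOLLOW(A) = {), ;, b, $}
Count: 4

4


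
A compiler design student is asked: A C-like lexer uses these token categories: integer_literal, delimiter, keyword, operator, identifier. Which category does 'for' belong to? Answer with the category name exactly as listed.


Token: 'for'
Checking categories:
  identifier: no
  integer_literal: no
  operator: no
  keyword: YES
  delimiter: no
Category: keyword

keyword


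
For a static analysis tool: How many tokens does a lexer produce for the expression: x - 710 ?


Scanning 'x - 710'
Token 1: 'x' -> identifier
Token 2: '-' -> operator
Token 3: '710' -> integer_literal
Total tokens: 3

3


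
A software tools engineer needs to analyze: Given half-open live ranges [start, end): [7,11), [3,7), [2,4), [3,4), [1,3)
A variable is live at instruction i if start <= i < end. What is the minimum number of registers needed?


Live ranges:
  Var0: [7, 11)
  Var1: [3, 7)
  Var2: [2, 4)
  Var3: [3, 4)
  Var4: [1, 3)
Sweep-line events (position, delta, active):
  pos=1 start -> active=1
  pos=2 start -> active=2
  pos=3 end -> active=1
  pos=3 start -> active=2
  pos=3 start -> active=3
  pos=4 end -> active=2
  pos=4 end -> active=1
  pos=7 end -> active=0
  pos=7 start -> active=1
  pos=11 end -> active=0
Maximum simultaneous active: 3
Minimum registers needed: 3

3


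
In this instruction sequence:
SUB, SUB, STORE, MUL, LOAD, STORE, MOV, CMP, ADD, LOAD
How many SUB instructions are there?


Scanning instruction sequence for SUB:
  Position 1: SUB <- MATCH
  Position 2: SUB <- MATCH
  Position 3: STORE
  Position 4: MUL
  Position 5: LOAD
  Position 6: STORE
  Position 7: MOV
  Position 8: CMP
  Position 9: ADD
  Position 10: LOAD
Matches at positions: [1, 2]
Total SUB count: 2

2


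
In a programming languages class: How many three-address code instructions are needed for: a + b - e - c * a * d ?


Expression: a + b - e - c * a * d
Generating three-address code (respecting * over +/- precedence):
  Instruction 1: t1 = c * a
  Instruction 2: t2 = t1 * d
  Instruction 3: t3 = a + b
  Instruction 4: t4 = t3 - e
  Instruction 5: t5 = t4 - t2
Total instructions: 5

5


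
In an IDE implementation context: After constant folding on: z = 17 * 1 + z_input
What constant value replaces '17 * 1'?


Identifying constant sub-expression:
  Original: z = 17 * 1 + z_input
  17 and 1 are both compile-time constants
  Evaluating: 17 * 1 = 17
  After folding: z = 17 + z_input

17


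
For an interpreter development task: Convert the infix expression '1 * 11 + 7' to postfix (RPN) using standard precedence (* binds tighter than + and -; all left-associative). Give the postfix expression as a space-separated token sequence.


Applying the shunting-yard algorithm:
  Operand 1 -> output
  Push '*' onto operator stack -> op-stack: [*]
  Operand 11 -> output
  See '+' (prec 1); top '*' (prec 2) >= it -> pop '*' to output
  Push '+' onto operator stack -> op-stack: [+]
  Operand 7 -> output
  End of input: pop '+' to output
Postfix result: 1 11 * 7 +

1 11 * 7 +


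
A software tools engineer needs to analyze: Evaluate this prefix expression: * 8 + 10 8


Parsing prefix expression: * 8 + 10 8
Step 1: Innermost operation '+ 10 8'
  10 + 8 = 18
Step 2: Outer operation '* 8 [18]'
  8 * 18 = 144

144


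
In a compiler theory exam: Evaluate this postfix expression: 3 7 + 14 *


Processing tokens left to right:
Push 3, Push 7
Pop 3 and 7, compute 3 + 7 = 10, push 10
Push 14
Pop 10 and 14, compute 10 * 14 = 140, push 140
Stack result: 140

140


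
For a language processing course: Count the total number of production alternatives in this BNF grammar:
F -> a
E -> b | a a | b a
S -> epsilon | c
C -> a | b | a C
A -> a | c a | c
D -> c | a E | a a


Counting alternatives per rule:
  F: 1 alternative(s)
  E: 3 alternative(s)
  S: 2 alternative(s)
  C: 3 alternative(s)
  A: 3 alternative(s)
  D: 3 alternative(s)
Sum: 1 + 3 + 2 + 3 + 3 + 3 = 15

15


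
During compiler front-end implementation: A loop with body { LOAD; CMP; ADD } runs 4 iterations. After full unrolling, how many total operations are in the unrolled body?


Loop body operations: LOAD, CMP, ADD (3 ops per iteration)
Unrolling 4 iterations:
  Iteration 1: LOAD, CMP, ADD (3 ops)
  Iteration 2: LOAD, CMP, ADD (3 ops)
  Iteration 3: LOAD, CMP, ADD (3 ops)
  Iteration 4: LOAD, CMP, ADD (3 ops)
Total: 4 iterations * 3 ops/iter = 12 operations

12


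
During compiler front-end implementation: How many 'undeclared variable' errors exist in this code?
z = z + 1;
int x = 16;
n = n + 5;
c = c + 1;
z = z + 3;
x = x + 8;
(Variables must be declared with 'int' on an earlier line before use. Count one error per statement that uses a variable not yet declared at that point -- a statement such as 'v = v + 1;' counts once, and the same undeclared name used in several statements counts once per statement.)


Scanning code line by line:
  Line 1: use 'z' -> ERROR (undeclared)
  Line 2: declare 'x' -> declared = ['x']
  Line 3: use 'n' -> ERROR (undeclared)
  Line 4: use 'c' -> ERROR (undeclared)
  Line 5: use 'z' -> ERROR (undeclared)
  Line 6: use 'x' -> OK (declared)
Total undeclared variable errors: 4

4


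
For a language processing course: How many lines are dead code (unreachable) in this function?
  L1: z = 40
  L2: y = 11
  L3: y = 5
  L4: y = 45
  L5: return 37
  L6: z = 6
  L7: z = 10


Analyzing control flow:
  L1: reachable (before return)
  L2: reachable (before return)
  L3: reachable (before return)
  L4: reachable (before return)
  L5: reachable (return statement)
  L6: DEAD (after return at L5)
  L7: DEAD (after return at L5)
Return at L5, total lines = 7
Dead lines: L6 through L7
Count: 2

2


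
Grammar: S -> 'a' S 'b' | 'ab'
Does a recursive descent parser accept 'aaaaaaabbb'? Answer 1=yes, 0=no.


Grammar accepts strings of the form a^n b^n (n >= 1)
Word: 'aaaaaaabbb'
Counting: 7 a's and 3 b's
Check: 7 == 3? No
Mismatch: a-count != b-count
Rejected

0


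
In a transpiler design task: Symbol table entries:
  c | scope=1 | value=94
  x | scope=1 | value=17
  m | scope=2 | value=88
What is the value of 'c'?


Searching symbol table for 'c':
  c | scope=1 | value=94 <- MATCH
  x | scope=1 | value=17
  m | scope=2 | value=88
Found 'c' at scope 1 with value 94

94


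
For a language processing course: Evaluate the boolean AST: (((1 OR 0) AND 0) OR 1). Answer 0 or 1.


Step 1: Evaluate inner node
  1 OR 0 = 1
Step 2: Evaluate next node
  1 AND 0 = 0
Step 3: Evaluate root node
  0 OR 1 = 1

1


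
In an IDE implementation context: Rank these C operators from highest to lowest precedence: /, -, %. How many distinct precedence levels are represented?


Looking up precedence for each operator:
  / -> precedence 6
  - -> precedence 5
  % -> precedence 6
Sorted highest to lowest: /, %, -
Distinct precedence values: [6, 5]
Number of distinct levels: 2

2


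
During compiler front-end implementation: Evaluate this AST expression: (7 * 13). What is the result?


Expression: (7 * 13)
Evaluating step by step:
  7 * 13 = 91
Result: 91

91


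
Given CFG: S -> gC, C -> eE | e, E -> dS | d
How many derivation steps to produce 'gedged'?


Grammar: S -> gC, C -> eE | e, E -> dS | d
Deriving 'gedged':
Step 1: S -> gC => gC
Step 2: C -> eE => geE
Step 3: E -> dS => gedS
Step 4: S -> gC => gedgC
Step 5: C -> eE => gedgeE
Step 6: E -> d => gedged
Total derivation steps: 6

6


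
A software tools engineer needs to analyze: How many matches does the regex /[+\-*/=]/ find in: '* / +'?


Pattern: /[+\-*/=]/ (operators)
Input: '* / +'
Scanning for matches:
  Match 1: '*'
  Match 2: '/'
  Match 3: '+'
Total matches: 3

3


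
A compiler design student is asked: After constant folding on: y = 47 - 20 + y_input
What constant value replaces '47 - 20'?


Identifying constant sub-expression:
  Original: y = 47 - 20 + y_input
  47 and 20 are both compile-time constants
  Evaluating: 47 - 20 = 27
  After folding: y = 27 + y_input

27


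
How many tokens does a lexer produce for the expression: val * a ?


Scanning 'val * a'
Token 1: 'val' -> identifier
Token 2: '*' -> operator
Token 3: 'a' -> identifier
Total tokens: 3

3


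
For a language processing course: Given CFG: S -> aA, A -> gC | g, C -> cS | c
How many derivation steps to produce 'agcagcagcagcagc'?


Grammar: S -> aA, A -> gC | g, C -> cS | c
Deriving 'agcagcagcagcagc':
Step 1: S -> aA => aA
Step 2: A -> gC => agC
Step 3: C -> cS => agcS
Step 4: S -> aA => agcaA
Step 5: A -> gC => agcagC
Step 6: C -> cS => agcagcS
Step 7: S -> aA => agcagcaA
Step 8: A -> gC => agcagcagC
Step 9: C -> cS => agcagcagcS
Step 10: S -> aA => agcagcagcaA
Step 11: A -> gC => agcagcagcagC
Step 12: C -> cS => agcagcagcagcS
Step 13: S -> aA => agcagcagcagcaA
Step 14: A -> gC => agcagcagcagcagC
Step 15: C -> c => agcagcagcagcagc
Total derivation steps: 15

15


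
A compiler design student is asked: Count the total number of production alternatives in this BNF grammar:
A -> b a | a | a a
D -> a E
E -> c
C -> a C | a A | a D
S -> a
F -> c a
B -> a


Counting alternatives per rule:
  A: 3 alternative(s)
  D: 1 alternative(s)
  E: 1 alternative(s)
  C: 3 alternative(s)
  S: 1 alternative(s)
  F: 1 alternative(s)
  B: 1 alternative(s)
Sum: 3 + 1 + 1 + 3 + 1 + 1 + 1 = 11

11


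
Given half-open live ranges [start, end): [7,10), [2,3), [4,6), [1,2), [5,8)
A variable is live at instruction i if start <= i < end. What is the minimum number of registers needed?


Live ranges:
  Var0: [7, 10)
  Var1: [2, 3)
  Var2: [4, 6)
  Var3: [1, 2)
  Var4: [5, 8)
Sweep-line events (position, delta, active):
  pos=1 start -> active=1
  pos=2 end -> active=0
  pos=2 start -> active=1
  pos=3 end -> active=0
  pos=4 start -> active=1
  pos=5 start -> active=2
  pos=6 end -> active=1
  pos=7 start -> active=2
  pos=8 end -> active=1
  pos=10 end -> active=0
Maximum simultaneous active: 2
Minimum registers needed: 2

2


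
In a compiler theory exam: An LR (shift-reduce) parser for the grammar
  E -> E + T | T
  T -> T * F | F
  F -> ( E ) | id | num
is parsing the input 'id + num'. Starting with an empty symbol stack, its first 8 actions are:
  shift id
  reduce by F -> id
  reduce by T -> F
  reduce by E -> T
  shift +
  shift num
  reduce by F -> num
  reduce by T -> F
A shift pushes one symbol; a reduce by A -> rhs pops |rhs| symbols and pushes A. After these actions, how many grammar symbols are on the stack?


Tracking the symbol stack through each action:
  Action 1: shift 'id' : push -> stack = [id] (size 1)
  Action 2: reduce by F -> id : pop 1, push F -> stack = [F] (size 1)
  Action 3: reduce by T -> F : pop 1, push T -> stack = [T] (size 1)
  Action 4: reduce by E -> T : pop 1, push E -> stack = [E] (size 1)
  Action 5: shift '+' : push -> stack = [E, +] (size 2)
  Action 6: shift 'num' : push -> stack = [E, +, num] (size 3)
  Action 7: reduce by F -> num : pop 1, push F -> stack = [E, +, F] (size 3)
  Action 8: reduce by T -> F : pop 1, push T -> stack = [E, +, T] (size 3)
Final stack size: 3

3


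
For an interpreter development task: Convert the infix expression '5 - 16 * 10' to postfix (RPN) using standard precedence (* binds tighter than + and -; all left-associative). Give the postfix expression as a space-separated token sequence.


Applying the shunting-yard algorithm:
  Operand 5 -> output
  Push '-' onto operator stack -> op-stack: [-]
  Operand 16 -> output
  Push '*' onto operator stack -> op-stack: [-, *]
  Operand 10 -> output
  End of input: pop '*' to output
  End of input: pop '-' to output
Postfix result: 5 16 10 * -

5 16 10 * -


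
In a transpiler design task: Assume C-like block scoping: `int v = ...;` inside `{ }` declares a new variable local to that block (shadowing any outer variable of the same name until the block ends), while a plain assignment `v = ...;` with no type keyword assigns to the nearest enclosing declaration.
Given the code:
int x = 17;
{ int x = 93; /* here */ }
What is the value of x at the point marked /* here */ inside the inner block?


Analyzing scoping rules:
Outer scope: declares x = 17
Inner block: 'int x = 93;' declares a NEW x that shadows the outer one
Inside the block the inner declaration is in scope -> 93
Result: 93

93
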